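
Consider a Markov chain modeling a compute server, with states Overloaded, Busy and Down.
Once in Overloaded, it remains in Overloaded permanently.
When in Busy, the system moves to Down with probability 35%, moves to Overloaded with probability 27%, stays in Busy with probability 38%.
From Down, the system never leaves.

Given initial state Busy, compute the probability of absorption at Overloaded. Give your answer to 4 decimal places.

Let h(s) be the probability of absorption at Overloaded starting from transient state s. Then h(Overloaded) = 1 and h(Down) = 0. By first-step analysis:
h(Busy) = 0.27·1 + 0.38·h(Busy) + 0.35·0
Solving: h(Busy) = 0.4355.
Starting from Busy, the probability is 0.4355.

0.4355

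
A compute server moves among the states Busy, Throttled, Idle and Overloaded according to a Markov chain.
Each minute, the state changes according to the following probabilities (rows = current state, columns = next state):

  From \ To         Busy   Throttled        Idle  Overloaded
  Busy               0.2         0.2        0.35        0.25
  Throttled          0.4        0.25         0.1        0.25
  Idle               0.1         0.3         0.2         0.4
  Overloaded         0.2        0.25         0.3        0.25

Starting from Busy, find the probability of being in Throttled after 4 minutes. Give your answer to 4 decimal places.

0.2504

Propagate the distribution vector 4 minutes from Busy.
After 0 minutes: (1.0000, 0.0000, 0.0000, 0.0000)
After 1 minute: (0.2000, 0.2000, 0.3500, 0.2500)
After 2 minutes: (0.2050, 0.2575, 0.2350, 0.3025)
After 3 minutes: (0.2280, 0.2515, 0.2353, 0.2853)
After 4 minutes: (0.2268, 0.2504, 0.2376, 0.2853)
P(in Throttled after 4 minutes) = 0.2504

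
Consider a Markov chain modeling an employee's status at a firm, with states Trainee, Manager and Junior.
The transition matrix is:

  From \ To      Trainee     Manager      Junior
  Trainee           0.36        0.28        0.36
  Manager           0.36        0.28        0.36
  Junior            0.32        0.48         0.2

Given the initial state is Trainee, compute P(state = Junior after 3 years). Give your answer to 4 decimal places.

0.3116

Propagate the distribution vector 3 years from Trainee.
After 0 years: (1.0000, 0.0000, 0.0000)
After 1 year: (0.3600, 0.2800, 0.3600)
After 2 years: (0.3456, 0.3520, 0.3024)
After 3 years: (0.3479, 0.3405, 0.3116)
P(in Junior after 3 years) = 0.3116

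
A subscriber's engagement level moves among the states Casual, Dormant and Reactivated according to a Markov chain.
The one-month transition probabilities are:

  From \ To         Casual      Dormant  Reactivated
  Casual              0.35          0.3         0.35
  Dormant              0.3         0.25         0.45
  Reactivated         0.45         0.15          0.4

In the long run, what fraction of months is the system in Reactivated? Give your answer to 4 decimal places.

0.3926

Let the stationary distribution be π with π = πP and π_1 + π_2 + π_3 = 1.
π_1 = 0.35·π_1 + 0.3·π_2 + 0.45·π_3
π_2 = 0.3·π_1 + 0.25·π_2 + 0.15·π_3
Solving with the normalization constraint gives π = (0.3778, 0.2296, 0.3926).
So the stationary probability of Reactivated is 0.3926.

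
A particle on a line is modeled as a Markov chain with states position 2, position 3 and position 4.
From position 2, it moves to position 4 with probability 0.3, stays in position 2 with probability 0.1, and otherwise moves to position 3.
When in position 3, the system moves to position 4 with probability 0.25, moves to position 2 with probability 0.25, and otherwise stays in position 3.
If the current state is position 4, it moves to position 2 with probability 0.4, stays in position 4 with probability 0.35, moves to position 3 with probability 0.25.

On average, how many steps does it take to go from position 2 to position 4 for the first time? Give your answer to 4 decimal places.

3.6667

Let t(s) be the expected number of steps to first reach position 4 from state s, with t(position 4) = 0. Conditioning on the first step:
t(position 2) = 1 + 0.1·t(position 2) + 0.6·t(position 3)
t(position 3) = 1 + 0.25·t(position 2) + 0.5·t(position 3)
Solving: t(position 2) = 3.6667, t(position 3) = 3.8333.
Expected steps from position 2 to position 4: 3.6667.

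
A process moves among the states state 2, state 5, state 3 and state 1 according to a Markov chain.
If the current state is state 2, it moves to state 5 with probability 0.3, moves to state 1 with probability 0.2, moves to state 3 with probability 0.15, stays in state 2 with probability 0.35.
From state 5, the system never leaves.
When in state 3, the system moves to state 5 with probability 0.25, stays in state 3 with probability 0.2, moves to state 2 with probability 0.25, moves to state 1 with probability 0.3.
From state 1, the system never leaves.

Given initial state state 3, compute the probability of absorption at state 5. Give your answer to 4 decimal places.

0.4922

Let h(s) be the probability of absorption at state 5 starting from transient state s. Then h(state 5) = 1 and h(state 1) = 0. By first-step analysis:
h(state 2) = 0.35·h(state 2) + 0.3·1 + 0.15·h(state 3) + 0.2·0
h(state 3) = 0.25·h(state 2) + 0.25·1 + 0.2·h(state 3) + 0.3·0
Solving: h(state 2) = 0.5751, h(state 3) = 0.4922.
Starting from state 3, the probability is 0.4922.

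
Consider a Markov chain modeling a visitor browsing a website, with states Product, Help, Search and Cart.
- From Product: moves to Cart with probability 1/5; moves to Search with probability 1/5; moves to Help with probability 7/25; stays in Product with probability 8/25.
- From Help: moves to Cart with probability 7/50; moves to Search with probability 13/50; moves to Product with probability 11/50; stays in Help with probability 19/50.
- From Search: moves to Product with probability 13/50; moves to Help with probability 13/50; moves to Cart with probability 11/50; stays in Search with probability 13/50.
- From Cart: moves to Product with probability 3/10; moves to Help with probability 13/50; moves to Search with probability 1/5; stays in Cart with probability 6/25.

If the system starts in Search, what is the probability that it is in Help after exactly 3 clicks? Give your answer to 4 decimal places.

0.3010

Propagate the distribution vector 3 clicks from Search.
After 0 clicks: (0.0000, 0.0000, 1.0000, 0.0000)
After 1 click: (0.2600, 0.2600, 0.2600, 0.2200)
After 2 clicks: (0.2740, 0.2964, 0.2312, 0.1984)
After 3 clicks: (0.2725, 0.3010, 0.2317, 0.1948)
P(in Help after 3 clicks) = 0.3010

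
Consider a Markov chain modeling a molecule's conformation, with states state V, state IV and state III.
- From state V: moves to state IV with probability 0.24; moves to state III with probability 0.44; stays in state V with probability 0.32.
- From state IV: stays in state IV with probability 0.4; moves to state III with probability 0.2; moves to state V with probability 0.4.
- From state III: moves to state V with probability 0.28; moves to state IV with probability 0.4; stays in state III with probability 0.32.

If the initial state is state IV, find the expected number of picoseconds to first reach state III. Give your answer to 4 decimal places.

Let t(s) be the expected number of picoseconds to first reach state III from state s, with t(state III) = 0. Conditioning on the first picosecond:
t(state V) = 1 + 0.32·t(state V) + 0.24·t(state IV)
t(state IV) = 1 + 0.4·t(state V) + 0.4·t(state IV)
Solving: t(state V) = 2.6923, t(state IV) = 3.4615.
Expected picoseconds from state IV to state III: 3.4615.

3.4615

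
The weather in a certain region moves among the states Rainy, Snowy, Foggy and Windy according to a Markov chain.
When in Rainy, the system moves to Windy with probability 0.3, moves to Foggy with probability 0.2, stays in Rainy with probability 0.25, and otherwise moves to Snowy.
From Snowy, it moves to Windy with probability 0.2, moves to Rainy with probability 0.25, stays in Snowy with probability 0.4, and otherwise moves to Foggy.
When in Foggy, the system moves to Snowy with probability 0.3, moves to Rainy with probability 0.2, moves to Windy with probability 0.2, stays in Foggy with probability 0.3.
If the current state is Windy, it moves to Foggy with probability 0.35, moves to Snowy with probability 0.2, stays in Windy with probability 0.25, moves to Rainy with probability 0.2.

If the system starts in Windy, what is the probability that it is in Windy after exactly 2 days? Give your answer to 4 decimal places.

0.2325

Propagate the distribution vector 2 days from Windy.
After 0 days: (0.0000, 0.0000, 0.0000, 1.0000)
After 1 day: (0.2000, 0.2000, 0.3500, 0.2500)
After 2 days: (0.2200, 0.2850, 0.2625, 0.2325)
P(in Windy after 2 days) = 0.2325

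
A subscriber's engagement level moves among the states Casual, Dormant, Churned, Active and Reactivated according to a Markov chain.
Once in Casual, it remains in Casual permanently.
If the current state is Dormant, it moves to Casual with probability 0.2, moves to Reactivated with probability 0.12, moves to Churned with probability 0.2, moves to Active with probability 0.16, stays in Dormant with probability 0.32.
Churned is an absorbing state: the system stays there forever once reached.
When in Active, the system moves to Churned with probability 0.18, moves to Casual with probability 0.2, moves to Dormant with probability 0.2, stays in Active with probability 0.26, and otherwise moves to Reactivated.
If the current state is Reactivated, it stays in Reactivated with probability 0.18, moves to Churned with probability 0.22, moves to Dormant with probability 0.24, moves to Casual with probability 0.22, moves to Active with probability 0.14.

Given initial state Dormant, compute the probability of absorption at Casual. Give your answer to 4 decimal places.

Let h(s) be the probability of absorption at Casual starting from transient state s. Then h(Casual) = 1 and h(Churned) = 0. By first-step analysis:
h(Dormant) = 0.2·1 + 0.32·h(Dormant) + 0.2·0 + 0.16·h(Active) + 0.12·h(Reactivated)
h(Active) = 0.2·1 + 0.2·h(Dormant) + 0.18·0 + 0.26·h(Active) + 0.16·h(Reactivated)
h(Reactivated) = 0.22·1 + 0.24·h(Dormant) + 0.22·0 + 0.14·h(Active) + 0.18·h(Reactivated)
Solving: h(Dormant) = 0.5043, h(Active) = 0.5155, h(Reactivated) = 0.5039.
Starting from Dormant, the probability is 0.5043.

0.5043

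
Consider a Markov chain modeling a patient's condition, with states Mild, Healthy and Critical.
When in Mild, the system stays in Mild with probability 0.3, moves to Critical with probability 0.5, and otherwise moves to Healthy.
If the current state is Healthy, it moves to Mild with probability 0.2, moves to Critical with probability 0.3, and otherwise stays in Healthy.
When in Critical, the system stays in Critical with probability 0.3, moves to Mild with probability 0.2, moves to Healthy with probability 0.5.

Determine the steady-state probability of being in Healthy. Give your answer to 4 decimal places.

0.4333

Let the stationary distribution be π with π = πP and π_1 + π_2 + π_3 = 1.
π_1 = 0.3·π_1 + 0.2·π_2 + 0.2·π_3
π_2 = 0.2·π_1 + 0.5·π_2 + 0.5·π_3
Solving with the normalization constraint gives π = (0.2222, 0.4333, 0.3444).
So the stationary probability of Healthy is 0.4333.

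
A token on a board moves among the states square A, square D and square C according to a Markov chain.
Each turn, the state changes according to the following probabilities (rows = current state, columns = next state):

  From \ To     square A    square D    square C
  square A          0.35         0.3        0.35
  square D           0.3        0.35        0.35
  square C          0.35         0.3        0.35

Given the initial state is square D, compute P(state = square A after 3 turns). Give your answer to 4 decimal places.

Propagate the distribution vector 3 turns from square D.
After 0 turns: (0.0000, 1.0000, 0.0000)
After 1 turn: (0.3000, 0.3500, 0.3500)
After 2 turns: (0.3325, 0.3175, 0.3500)
After 3 turns: (0.3341, 0.3159, 0.3500)
P(in square A after 3 turns) = 0.3341

0.3341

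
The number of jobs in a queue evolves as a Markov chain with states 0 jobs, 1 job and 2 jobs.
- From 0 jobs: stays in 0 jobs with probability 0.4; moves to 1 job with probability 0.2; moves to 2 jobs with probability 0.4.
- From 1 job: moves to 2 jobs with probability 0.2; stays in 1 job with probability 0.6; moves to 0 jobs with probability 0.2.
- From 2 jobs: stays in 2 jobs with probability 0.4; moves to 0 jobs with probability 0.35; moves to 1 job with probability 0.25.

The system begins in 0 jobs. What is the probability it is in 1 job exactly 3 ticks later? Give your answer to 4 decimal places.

Propagate the distribution vector 3 ticks from 0 jobs.
After 0 ticks: (1.0000, 0.0000, 0.0000)
After 1 tick: (0.4000, 0.2000, 0.4000)
After 2 ticks: (0.3400, 0.3000, 0.3600)
After 3 ticks: (0.3220, 0.3380, 0.3400)
P(in 1 job after 3 ticks) = 0.3380

0.3380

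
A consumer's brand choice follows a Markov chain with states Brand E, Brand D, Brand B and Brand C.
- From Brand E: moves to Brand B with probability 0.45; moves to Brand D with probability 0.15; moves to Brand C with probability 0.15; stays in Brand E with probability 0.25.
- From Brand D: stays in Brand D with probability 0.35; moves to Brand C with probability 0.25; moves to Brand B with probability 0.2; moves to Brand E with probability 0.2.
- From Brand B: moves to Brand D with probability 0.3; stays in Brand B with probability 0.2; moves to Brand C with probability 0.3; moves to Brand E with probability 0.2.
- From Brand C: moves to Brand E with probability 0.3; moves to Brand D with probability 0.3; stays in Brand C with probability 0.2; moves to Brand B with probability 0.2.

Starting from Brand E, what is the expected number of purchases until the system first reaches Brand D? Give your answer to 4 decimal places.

4.3672

Let t(s) be the expected number of purchases to first reach Brand D from state s, with t(Brand D) = 0. Conditioning on the first purchase:
t(Brand E) = 1 + 0.25·t(Brand E) + 0.45·t(Brand B) + 0.15·t(Brand C)
t(Brand B) = 1 + 0.2·t(Brand E) + 0.2·t(Brand B) + 0.3·t(Brand C)
t(Brand C) = 1 + 0.3·t(Brand E) + 0.2·t(Brand B) + 0.2·t(Brand C)
Solving: t(Brand E) = 4.3672, t(Brand B) = 3.7790, t(Brand C) = 3.8324.
Expected purchases from Brand E to Brand D: 4.3672.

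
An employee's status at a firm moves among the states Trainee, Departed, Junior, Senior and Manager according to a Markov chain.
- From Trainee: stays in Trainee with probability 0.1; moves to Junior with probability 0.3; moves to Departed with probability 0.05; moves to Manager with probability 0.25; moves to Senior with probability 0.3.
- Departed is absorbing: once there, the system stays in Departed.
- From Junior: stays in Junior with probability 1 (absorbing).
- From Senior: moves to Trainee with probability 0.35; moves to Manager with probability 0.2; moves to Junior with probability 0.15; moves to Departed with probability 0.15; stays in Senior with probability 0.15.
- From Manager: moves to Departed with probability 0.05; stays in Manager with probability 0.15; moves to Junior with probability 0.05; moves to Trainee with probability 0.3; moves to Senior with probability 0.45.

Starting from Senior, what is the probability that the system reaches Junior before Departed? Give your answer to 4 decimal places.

0.6245

Let h(s) be the probability of absorption at Junior starting from transient state s. Then h(Junior) = 1 and h(Departed) = 0. By first-step analysis:
h(Trainee) = 0.1·h(Trainee) + 0.05·0 + 0.3·1 + 0.3·h(Senior) + 0.25·h(Manager)
h(Senior) = 0.35·h(Trainee) + 0.15·0 + 0.15·1 + 0.15·h(Senior) + 0.2·h(Manager)
h(Manager) = 0.3·h(Trainee) + 0.05·0 + 0.05·1 + 0.45·h(Senior) + 0.15·h(Manager)
Solving: h(Trainee) = 0.7203, h(Senior) = 0.6245, h(Manager) = 0.6437.
Starting from Senior, the probability is 0.6245.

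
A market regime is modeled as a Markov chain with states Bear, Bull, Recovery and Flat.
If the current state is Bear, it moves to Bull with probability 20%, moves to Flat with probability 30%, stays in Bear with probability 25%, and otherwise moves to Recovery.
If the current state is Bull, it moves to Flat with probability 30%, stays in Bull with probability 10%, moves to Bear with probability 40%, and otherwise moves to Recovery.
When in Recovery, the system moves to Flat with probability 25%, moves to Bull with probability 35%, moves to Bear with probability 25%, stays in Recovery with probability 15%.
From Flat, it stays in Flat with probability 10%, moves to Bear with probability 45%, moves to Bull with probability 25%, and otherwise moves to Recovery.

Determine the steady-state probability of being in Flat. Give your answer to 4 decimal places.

Let the stationary distribution be π with π = πP and π_1 + π_2 + π_3 + π_4 = 1.
π_1 = 0.25·π_1 + 0.4·π_2 + 0.25·π_3 + 0.45·π_4
π_2 = 0.2·π_1 + 0.1·π_2 + 0.35·π_3 + 0.25·π_4
π_3 = 0.25·π_1 + 0.2·π_2 + 0.15·π_3 + 0.2·π_4
Solving with the normalization constraint gives π = (0.3314, 0.2209, 0.2063, 0.2414).
So the stationary probability of Flat is 0.2414.

0.2414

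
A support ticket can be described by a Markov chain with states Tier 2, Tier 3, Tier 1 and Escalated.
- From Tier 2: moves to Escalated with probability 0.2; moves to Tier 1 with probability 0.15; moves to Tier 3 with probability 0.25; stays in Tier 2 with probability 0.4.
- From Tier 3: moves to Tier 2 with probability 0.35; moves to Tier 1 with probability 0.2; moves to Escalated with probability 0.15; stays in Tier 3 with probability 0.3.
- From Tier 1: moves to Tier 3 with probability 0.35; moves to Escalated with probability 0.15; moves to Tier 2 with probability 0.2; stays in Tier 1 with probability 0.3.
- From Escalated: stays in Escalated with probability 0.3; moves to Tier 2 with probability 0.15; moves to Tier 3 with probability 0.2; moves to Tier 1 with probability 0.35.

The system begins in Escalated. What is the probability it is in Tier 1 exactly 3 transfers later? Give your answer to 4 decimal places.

0.2454

Propagate the distribution vector 3 transfers from Escalated.
After 0 transfers: (0.0000, 0.0000, 0.0000, 1.0000)
After 1 transfer: (0.1500, 0.2000, 0.3500, 0.3000)
After 2 transfers: (0.2450, 0.2800, 0.2725, 0.2025)
After 3 transfers: (0.2809, 0.2811, 0.2454, 0.1926)
P(in Tier 1 after 3 transfers) = 0.2454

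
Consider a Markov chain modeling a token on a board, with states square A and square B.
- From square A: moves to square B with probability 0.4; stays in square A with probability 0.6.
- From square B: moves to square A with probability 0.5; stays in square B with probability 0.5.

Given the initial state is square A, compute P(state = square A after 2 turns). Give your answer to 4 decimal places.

0.5600

Sum over the intermediate state after 1 turn:
P = P(square A→square A)·P(square A→square A) + P(square A→square B)·P(square B→square A)
  = 0.6×0.6 + 0.4×0.5
  = 0.3600 + 0.2000 = 0.5600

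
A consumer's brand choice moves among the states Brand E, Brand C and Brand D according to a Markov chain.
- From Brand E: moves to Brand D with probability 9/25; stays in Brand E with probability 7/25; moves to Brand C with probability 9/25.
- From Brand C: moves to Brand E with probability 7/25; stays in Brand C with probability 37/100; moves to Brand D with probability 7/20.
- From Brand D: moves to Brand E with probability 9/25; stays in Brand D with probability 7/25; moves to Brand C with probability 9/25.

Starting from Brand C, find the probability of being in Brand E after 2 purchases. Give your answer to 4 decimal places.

Sum over the intermediate state after 1 purchase:
P = P(Brand C→Brand E)·P(Brand E→Brand E) + P(Brand C→Brand C)·P(Brand C→Brand E) + P(Brand C→Brand D)·P(Brand D→Brand E)
  = 0.28×0.28 + 0.37×0.28 + 0.35×0.36
  = 0.0784 + 0.1036 + 0.1260 = 0.3080

0.3080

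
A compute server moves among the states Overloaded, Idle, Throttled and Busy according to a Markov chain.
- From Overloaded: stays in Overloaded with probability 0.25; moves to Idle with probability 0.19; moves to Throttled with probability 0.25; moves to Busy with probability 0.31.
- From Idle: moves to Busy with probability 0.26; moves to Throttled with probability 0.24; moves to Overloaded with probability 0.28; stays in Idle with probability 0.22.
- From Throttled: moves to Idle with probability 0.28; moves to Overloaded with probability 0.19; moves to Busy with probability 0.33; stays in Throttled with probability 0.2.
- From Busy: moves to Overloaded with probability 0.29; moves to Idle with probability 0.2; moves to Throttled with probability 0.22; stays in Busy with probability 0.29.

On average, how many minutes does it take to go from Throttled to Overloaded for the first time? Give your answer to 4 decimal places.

4.1351

Let t(s) be the expected number of minutes to first reach Overloaded from state s, with t(Overloaded) = 0. Conditioning on the first minute:
t(Idle) = 1 + 0.22·t(Idle) + 0.24·t(Throttled) + 0.26·t(Busy)
t(Throttled) = 1 + 0.28·t(Idle) + 0.2·t(Throttled) + 0.33·t(Busy)
t(Busy) = 1 + 0.2·t(Idle) + 0.22·t(Throttled) + 0.29·t(Busy)
Solving: t(Idle) = 3.8086, t(Throttled) = 4.1351, t(Busy) = 3.7626.
Expected minutes from Throttled to Overloaded: 4.1351.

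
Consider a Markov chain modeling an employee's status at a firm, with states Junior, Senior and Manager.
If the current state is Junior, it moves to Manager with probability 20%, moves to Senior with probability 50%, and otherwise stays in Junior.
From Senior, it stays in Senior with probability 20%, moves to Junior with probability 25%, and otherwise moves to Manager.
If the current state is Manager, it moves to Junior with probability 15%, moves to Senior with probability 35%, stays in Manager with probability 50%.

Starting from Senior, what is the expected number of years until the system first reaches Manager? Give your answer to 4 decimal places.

Let t(s) be the expected number of years to first reach Manager from state s, with t(Manager) = 0. Conditioning on the first year:
t(Junior) = 1 + 0.3·t(Junior) + 0.5·t(Senior)
t(Senior) = 1 + 0.25·t(Junior) + 0.2·t(Senior)
Solving: t(Junior) = 2.9885, t(Senior) = 2.1839.
Expected years from Senior to Manager: 2.1839.

2.1839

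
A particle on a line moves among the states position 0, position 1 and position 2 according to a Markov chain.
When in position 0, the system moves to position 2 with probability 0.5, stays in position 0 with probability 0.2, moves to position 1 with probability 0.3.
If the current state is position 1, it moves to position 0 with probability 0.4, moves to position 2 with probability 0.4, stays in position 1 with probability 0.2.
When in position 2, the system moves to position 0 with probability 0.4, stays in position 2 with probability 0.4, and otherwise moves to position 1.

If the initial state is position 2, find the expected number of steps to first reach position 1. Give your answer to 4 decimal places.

Let t(s) be the expected number of steps to first reach position 1 from state s, with t(position 1) = 0. Conditioning on the first step:
t(position 0) = 1 + 0.2·t(position 0) + 0.5·t(position 2)
t(position 2) = 1 + 0.4·t(position 0) + 0.4·t(position 2)
Solving: t(position 0) = 3.9286, t(position 2) = 4.2857.
Expected steps from position 2 to position 1: 4.2857.

4.2857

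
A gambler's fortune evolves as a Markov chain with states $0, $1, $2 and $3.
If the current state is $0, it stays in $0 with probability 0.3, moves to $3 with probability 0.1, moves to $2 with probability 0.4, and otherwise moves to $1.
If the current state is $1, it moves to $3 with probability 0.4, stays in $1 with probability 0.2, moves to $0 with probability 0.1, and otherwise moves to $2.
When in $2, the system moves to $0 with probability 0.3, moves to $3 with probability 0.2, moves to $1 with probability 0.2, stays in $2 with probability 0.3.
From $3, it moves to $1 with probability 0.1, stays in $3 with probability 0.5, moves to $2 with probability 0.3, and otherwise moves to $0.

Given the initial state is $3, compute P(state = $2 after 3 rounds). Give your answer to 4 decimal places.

0.3180

Propagate the distribution vector 3 rounds from $3.
After 0 rounds: (0.0000, 0.0000, 0.0000, 1.0000)
After 1 round: (0.1000, 0.1000, 0.3000, 0.5000)
After 2 rounds: (0.1800, 0.1500, 0.3100, 0.3600)
After 3 rounds: (0.1980, 0.1640, 0.3180, 0.3200)
P(in $2 after 3 rounds) = 0.3180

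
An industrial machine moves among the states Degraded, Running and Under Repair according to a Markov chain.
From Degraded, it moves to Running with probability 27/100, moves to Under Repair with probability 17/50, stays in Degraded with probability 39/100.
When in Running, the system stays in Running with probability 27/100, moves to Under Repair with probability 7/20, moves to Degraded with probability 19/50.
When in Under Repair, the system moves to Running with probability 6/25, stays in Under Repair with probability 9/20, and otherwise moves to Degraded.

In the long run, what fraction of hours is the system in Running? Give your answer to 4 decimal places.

Let the stationary distribution be π with π = πP and π_1 + π_2 + π_3 = 1.
π_1 = 0.39·π_1 + 0.38·π_2 + 0.31·π_3
π_2 = 0.27·π_1 + 0.27·π_2 + 0.24·π_3
Solving with the normalization constraint gives π = (0.3566, 0.2585, 0.3849).
So the stationary probability of Running is 0.2585.

0.2585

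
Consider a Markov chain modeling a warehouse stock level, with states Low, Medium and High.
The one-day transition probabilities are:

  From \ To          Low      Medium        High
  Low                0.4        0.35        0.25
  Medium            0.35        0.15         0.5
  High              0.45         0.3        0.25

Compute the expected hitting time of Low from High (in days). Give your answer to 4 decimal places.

Let t(s) be the expected number of days to first reach Low from state s, with t(Low) = 0. Conditioning on the first day:
t(Medium) = 1 + 0.15·t(Medium) + 0.5·t(High)
t(High) = 1 + 0.3·t(Medium) + 0.25·t(High)
Solving: t(Medium) = 2.5641, t(High) = 2.3590.
Expected days from High to Low: 2.3590.

2.3590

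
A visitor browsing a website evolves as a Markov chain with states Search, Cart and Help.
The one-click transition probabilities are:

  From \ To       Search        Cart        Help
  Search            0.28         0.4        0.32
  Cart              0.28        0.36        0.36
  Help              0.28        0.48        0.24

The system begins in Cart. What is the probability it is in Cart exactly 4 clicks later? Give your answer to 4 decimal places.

0.4087

Propagate the distribution vector 4 clicks from Cart.
After 0 clicks: (0.0000, 1.0000, 0.0000)
After 1 click: (0.2800, 0.3600, 0.3600)
After 2 clicks: (0.2800, 0.4144, 0.3056)
After 3 clicks: (0.2800, 0.4079, 0.3121)
After 4 clicks: (0.2800, 0.4087, 0.3113)
P(in Cart after 4 clicks) = 0.4087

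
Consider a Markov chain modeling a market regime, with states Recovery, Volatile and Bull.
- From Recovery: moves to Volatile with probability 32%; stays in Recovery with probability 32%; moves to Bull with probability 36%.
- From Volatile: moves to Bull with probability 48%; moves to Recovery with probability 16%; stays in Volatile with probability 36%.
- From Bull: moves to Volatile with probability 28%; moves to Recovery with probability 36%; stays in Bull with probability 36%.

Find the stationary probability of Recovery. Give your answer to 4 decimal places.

0.2852

Let the stationary distribution be π with π = πP and π_1 + π_2 + π_3 = 1.
π_1 = 0.32·π_1 + 0.16·π_2 + 0.36·π_3
π_2 = 0.32·π_1 + 0.36·π_2 + 0.28·π_3
Solving with the normalization constraint gives π = (0.2852, 0.3167, 0.3980).
So the stationary probability of Recovery is 0.2852.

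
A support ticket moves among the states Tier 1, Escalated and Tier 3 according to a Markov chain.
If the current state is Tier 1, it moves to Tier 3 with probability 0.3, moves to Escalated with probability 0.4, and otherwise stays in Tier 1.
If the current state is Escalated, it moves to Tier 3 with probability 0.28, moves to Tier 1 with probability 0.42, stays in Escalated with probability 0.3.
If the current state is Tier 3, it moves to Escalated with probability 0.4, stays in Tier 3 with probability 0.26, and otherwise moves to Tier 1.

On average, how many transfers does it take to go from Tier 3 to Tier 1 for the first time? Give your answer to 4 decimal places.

Let t(s) be the expected number of transfers to first reach Tier 1 from state s, with t(Tier 1) = 0. Conditioning on the first transfer:
t(Escalated) = 1 + 0.3·t(Escalated) + 0.28·t(Tier 3)
t(Tier 3) = 1 + 0.4·t(Escalated) + 0.26·t(Tier 3)
Solving: t(Escalated) = 2.5123, t(Tier 3) = 2.7094.
Expected transfers from Tier 3 to Tier 1: 2.7094.

2.7094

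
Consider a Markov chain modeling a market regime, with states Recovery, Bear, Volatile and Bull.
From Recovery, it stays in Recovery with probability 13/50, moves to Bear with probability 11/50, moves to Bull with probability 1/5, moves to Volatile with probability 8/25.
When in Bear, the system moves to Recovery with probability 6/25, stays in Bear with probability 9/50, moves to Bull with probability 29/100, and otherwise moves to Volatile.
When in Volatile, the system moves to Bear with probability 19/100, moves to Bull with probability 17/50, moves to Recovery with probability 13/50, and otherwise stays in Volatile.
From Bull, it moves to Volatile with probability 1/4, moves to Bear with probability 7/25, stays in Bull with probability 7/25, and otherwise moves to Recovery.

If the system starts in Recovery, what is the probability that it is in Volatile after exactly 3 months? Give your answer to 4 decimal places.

Propagate the distribution vector 3 months from Recovery.
After 0 months: (1.0000, 0.0000, 0.0000, 0.0000)
After 1 month: (0.2600, 0.2200, 0.3200, 0.2000)
After 2 months: (0.2416, 0.2136, 0.2642, 0.2806)
After 3 months: (0.2361, 0.2204, 0.2649, 0.2787)
P(in Volatile after 3 months) = 0.2649

0.2649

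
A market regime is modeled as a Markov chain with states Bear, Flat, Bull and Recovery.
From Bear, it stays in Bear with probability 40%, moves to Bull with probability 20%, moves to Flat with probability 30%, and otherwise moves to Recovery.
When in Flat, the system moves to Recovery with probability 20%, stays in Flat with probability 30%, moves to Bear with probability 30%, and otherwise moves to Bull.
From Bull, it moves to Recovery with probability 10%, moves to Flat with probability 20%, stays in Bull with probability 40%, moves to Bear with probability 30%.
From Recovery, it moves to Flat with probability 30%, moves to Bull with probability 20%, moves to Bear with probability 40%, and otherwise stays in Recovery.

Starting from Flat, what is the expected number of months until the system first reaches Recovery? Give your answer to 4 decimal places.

Let t(s) be the expected number of months to first reach Recovery from state s, with t(Recovery) = 0. Conditioning on the first month:
t(Bear) = 1 + 0.4·t(Bear) + 0.3·t(Flat) + 0.2·t(Bull)
t(Flat) = 1 + 0.3·t(Bear) + 0.3·t(Flat) + 0.2·t(Bull)
t(Bull) = 1 + 0.3·t(Bear) + 0.2·t(Flat) + 0.4·t(Bull)
Solving: t(Bear) = 7.8431, t(Flat) = 7.0588, t(Bull) = 7.9412.
Expected months from Flat to Recovery: 7.0588.

7.0588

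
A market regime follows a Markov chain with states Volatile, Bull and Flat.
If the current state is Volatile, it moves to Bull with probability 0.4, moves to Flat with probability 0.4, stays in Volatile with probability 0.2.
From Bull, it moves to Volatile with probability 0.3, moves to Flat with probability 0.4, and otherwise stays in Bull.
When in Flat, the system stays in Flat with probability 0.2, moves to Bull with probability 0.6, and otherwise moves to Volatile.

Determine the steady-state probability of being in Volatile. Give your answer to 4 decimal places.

Let the stationary distribution be π with π = πP and π_1 + π_2 + π_3 = 1.
π_1 = 0.2·π_1 + 0.3·π_2 + 0.2·π_3
π_2 = 0.4·π_1 + 0.3·π_2 + 0.6·π_3
Solving with the normalization constraint gives π = (0.2424, 0.4242, 0.3333).
So the stationary probability of Volatile is 0.2424.

0.2424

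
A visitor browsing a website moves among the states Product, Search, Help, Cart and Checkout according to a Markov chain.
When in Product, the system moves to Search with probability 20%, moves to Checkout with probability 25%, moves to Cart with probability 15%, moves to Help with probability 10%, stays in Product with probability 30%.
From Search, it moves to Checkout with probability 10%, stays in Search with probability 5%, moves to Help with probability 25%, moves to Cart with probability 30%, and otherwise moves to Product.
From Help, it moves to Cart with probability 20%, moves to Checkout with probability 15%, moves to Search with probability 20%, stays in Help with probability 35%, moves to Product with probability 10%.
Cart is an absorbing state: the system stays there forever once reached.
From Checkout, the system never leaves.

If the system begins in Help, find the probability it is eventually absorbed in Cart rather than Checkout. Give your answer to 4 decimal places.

Let h(s) be the probability of absorption at Cart starting from transient state s. Then h(Cart) = 1 and h(Checkout) = 0. By first-step analysis:
h(Product) = 0.3·h(Product) + 0.2·h(Search) + 0.1·h(Help) + 0.15·1 + 0.25·0
h(Search) = 0.3·h(Product) + 0.05·h(Search) + 0.25·h(Help) + 0.3·1 + 0.1·0
h(Help) = 0.1·h(Product) + 0.2·h(Search) + 0.35·h(Help) + 0.2·1 + 0.15·0
Solving: h(Product) = 0.4711, h(Search) = 0.6144, h(Help) = 0.5692.
Starting from Help, the probability is 0.5692.

0.5692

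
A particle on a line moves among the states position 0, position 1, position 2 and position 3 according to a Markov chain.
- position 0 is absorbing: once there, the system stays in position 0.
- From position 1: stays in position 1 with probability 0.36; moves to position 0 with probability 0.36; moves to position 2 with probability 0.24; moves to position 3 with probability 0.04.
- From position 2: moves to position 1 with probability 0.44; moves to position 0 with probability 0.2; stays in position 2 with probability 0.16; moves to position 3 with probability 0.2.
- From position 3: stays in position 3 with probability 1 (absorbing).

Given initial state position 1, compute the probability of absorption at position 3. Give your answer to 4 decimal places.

Let h(s) be the probability of absorption at position 3 starting from transient state s. Then h(position 3) = 1 and h(position 0) = 0. By first-step analysis:
h(position 1) = 0.36·0 + 0.36·h(position 1) + 0.24·h(position 2) + 0.04·1
h(position 2) = 0.2·0 + 0.44·h(position 1) + 0.16·h(position 2) + 0.2·1
Solving: h(position 1) = 0.1889, h(position 2) = 0.3370.
Starting from position 1, the probability is 0.1889.

0.1889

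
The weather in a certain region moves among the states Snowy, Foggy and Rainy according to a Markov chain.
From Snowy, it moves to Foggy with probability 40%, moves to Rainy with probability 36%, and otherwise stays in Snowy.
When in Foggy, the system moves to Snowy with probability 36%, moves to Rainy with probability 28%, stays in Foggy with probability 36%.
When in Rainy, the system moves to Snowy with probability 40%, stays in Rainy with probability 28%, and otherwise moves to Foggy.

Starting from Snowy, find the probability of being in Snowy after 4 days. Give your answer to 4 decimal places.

0.3326

Propagate the distribution vector 4 days from Snowy.
After 0 days: (1.0000, 0.0000, 0.0000)
After 1 day: (0.2400, 0.4000, 0.3600)
After 2 days: (0.3456, 0.3552, 0.2992)
After 3 days: (0.3305, 0.3619, 0.3076)
After 4 days: (0.3326, 0.3609, 0.3064)
P(in Snowy after 4 days) = 0.3326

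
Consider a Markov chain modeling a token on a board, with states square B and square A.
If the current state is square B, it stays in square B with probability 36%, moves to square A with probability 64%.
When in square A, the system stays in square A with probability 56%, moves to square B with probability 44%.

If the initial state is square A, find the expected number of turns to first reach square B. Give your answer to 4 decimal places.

2.2727

Let t(s) be the expected number of turns to first reach square B from state s, with t(square B) = 0. Conditioning on the first turn:
t(square A) = 1 + 0.56·t(square A)
Solving: t(square A) = 2.2727.
Expected turns from square A to square B: 2.2727.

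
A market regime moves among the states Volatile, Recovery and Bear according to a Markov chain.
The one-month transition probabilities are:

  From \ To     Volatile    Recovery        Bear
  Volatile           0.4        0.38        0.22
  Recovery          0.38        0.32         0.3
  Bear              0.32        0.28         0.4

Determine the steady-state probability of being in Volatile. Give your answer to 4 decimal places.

0.3694

Let the stationary distribution be π with π = πP and π_1 + π_2 + π_3 = 1.
π_1 = 0.4·π_1 + 0.38·π_2 + 0.32·π_3
π_2 = 0.38·π_1 + 0.32·π_2 + 0.28·π_3
Solving with the normalization constraint gives π = (0.3694, 0.3301, 0.3005).
So the stationary probability of Volatile is 0.3694.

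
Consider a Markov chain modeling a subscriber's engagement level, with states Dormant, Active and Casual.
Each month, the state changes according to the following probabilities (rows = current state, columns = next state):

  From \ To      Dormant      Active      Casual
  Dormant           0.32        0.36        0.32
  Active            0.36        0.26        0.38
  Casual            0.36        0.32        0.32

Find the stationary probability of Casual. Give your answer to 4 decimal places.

Let the stationary distribution be π with π = πP and π_1 + π_2 + π_3 = 1.
π_1 = 0.32·π_1 + 0.36·π_2 + 0.36·π_3
π_2 = 0.36·π_1 + 0.26·π_2 + 0.32·π_3
Solving with the normalization constraint gives π = (0.3462, 0.3149, 0.3389).
So the stationary probability of Casual is 0.3389.

0.3389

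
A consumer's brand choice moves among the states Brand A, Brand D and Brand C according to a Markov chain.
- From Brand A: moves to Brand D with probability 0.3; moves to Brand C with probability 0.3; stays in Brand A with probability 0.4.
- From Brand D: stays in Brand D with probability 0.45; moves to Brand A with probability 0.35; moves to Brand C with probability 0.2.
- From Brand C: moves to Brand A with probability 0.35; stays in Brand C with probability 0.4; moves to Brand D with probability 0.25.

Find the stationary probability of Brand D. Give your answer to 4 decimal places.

0.3355

Let the stationary distribution be π with π = πP and π_1 + π_2 + π_3 = 1.
π_1 = 0.4·π_1 + 0.35·π_2 + 0.35·π_3
π_2 = 0.3·π_1 + 0.45·π_2 + 0.25·π_3
Solving with the normalization constraint gives π = (0.3684, 0.3355, 0.2961).
So the stationary probability of Brand D is 0.3355.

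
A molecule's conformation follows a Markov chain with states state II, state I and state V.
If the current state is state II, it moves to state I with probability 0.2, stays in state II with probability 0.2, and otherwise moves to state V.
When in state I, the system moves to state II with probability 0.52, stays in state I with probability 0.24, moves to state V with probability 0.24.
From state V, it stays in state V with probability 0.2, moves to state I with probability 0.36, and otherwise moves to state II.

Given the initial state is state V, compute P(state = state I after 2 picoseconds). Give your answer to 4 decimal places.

0.2464

Sum over the intermediate state after 1 picosecond:
P = P(state V→state II)·P(state II→state I) + P(state V→state I)·P(state I→state I) + P(state V→state V)·P(state V→state I)
  = 0.44×0.2 + 0.36×0.24 + 0.2×0.36
  = 0.0880 + 0.0864 + 0.0720 = 0.2464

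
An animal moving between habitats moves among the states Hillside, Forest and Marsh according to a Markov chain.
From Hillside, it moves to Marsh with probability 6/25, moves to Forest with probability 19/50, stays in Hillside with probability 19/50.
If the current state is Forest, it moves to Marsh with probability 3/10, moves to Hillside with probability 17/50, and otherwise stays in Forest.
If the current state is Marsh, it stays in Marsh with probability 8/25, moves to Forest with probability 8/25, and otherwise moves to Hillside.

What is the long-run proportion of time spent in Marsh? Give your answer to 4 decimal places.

Let the stationary distribution be π with π = πP and π_1 + π_2 + π_3 = 1.
π_1 = 0.38·π_1 + 0.34·π_2 + 0.36·π_3
π_2 = 0.38·π_1 + 0.36·π_2 + 0.32·π_3
Solving with the normalization constraint gives π = (0.3601, 0.3558, 0.2841).
So the stationary probability of Marsh is 0.2841.

0.2841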